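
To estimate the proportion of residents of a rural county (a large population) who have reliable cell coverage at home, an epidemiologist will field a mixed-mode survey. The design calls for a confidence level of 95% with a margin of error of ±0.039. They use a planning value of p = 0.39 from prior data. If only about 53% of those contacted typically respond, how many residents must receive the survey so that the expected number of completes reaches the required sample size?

For 95% confidence, z = 1.96.
Completed interviews needed: n₀ = 1.96² × 0.2379 / 0.039² ≈ 600.87 → 601.
At a 53% response rate, contacts needed = 601 / 0.53 ≈ 1133.96 → 1134.

1134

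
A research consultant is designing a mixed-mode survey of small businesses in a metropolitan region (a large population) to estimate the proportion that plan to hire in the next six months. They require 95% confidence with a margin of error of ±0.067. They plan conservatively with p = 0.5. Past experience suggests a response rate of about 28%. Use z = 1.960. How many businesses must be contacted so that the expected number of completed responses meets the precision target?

Completed interviews needed: n₀ = 1.960² × 0.2500 / 0.067² ≈ 213.95 → 214.
At a 28% response rate, contacts needed = 214 / 0.28 ≈ 764.29 → 765.

765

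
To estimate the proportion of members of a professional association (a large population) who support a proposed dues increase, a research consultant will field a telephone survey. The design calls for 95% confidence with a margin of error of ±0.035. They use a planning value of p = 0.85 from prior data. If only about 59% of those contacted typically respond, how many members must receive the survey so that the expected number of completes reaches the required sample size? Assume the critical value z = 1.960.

Completed interviews needed: n₀ = 1.960² × 0.1275 / 0.035² ≈ 399.84 → 400.
At a 59% response rate, contacts needed = 400 / 0.59 ≈ 677.97 → 678.

678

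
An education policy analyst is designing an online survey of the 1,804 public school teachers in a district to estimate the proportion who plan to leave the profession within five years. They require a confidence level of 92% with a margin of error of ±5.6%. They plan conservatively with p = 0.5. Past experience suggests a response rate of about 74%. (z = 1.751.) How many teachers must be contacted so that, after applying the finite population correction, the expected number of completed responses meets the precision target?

292

Completed interviews needed (unadjusted): n₀ = 1.751² × 0.2500 / 0.056² ≈ 244.42 → 245.
FPC for N = 1,804: n = 245 / (1 + 244/1804) = 245 / 1.1353 ≈ 215.81 → 216.
At a 74% response rate, contacts needed = 216 / 0.74 ≈ 291.89 → 292.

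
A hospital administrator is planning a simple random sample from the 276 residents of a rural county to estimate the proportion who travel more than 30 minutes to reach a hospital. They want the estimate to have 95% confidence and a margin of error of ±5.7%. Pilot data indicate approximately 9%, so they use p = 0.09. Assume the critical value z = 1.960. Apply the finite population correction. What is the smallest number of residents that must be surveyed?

Unadjusted: n₀ = 1.960² × 0.09 × 0.91 / 0.057² ≈ 96.84, so n₀ = 97.
Finite population correction with N = 276: n = n₀ / (1 + (n₀−1)/N) = 97 / (1 + 96/276) = 97 / 1.3478 ≈ 71.97.
Rounding up, n = 72.

72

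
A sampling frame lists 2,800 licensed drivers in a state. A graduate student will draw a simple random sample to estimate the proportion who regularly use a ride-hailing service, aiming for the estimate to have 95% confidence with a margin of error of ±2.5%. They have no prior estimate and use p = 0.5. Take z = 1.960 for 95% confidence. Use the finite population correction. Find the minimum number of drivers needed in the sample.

993

Unadjusted: n₀ = 1.960² × 0.50 × 0.50 / 0.025² ≈ 1536.64, so n₀ = 1537.
Finite population correction with N = 2,800: n = n₀ / (1 + (n₀−1)/N) = 1537 / (1 + 1536/2800) = 1537 / 1.5486 ≈ 992.53.
Rounding up, n = 993.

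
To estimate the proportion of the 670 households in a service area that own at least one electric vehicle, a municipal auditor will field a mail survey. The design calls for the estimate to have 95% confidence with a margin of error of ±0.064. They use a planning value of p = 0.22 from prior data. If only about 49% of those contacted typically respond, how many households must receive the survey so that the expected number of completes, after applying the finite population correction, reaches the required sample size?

266

For 95% confidence, z = 1.96.
Completed interviews needed (unadjusted): n₀ = 1.96² × 0.1716 / 0.064² ≈ 160.94 → 161.
FPC for N = 670: n = 161 / (1 + 160/670) = 161 / 1.2388 ≈ 129.96 → 130.
At a 49% response rate, contacts needed = 130 / 0.49 ≈ 265.31 → 266.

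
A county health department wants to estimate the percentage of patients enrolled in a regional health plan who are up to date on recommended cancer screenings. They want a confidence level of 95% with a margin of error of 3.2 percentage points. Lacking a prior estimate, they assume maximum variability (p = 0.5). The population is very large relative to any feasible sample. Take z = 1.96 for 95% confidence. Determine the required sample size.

With p = 0.5, p(1−p) = 0.25.
n = z²·p(1−p)/E² = 1.96² × 0.2500 / 0.032² = 3.8416 × 0.2500 / 0.001024 ≈ 937.89.
Rounding up gives n = 938.

938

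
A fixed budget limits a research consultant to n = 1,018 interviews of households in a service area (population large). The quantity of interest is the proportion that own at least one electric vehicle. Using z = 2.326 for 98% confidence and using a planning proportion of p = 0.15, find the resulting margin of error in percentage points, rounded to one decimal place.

2.6

SE(p̂) = √[p(1−p)/n] = √[0.1275/1018] = 0.01119.
E = z × SE = 2.326 × 0.01119 = 0.02603, or 2.6 percentage points.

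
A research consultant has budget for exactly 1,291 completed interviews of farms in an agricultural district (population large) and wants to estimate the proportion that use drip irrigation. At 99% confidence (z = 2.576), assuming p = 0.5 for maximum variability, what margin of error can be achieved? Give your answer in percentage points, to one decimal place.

3.6

SE(p̂) = √[p(1−p)/n] = √[0.2500/1291] = 0.01392.
E = z × SE = 2.576 × 0.01392 = 0.03585, or 3.6 percentage points.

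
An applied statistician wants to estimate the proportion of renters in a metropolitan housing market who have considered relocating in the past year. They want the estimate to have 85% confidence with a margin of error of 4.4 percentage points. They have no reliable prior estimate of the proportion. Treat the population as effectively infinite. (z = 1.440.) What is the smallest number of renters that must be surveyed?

268

With no prior estimate, use p = 0.5, giving p(1−p) = 0.25.
n = z²·p(1−p)/E² = 1.440² × 0.2500 / 0.044² = 2.0736 × 0.2500 / 0.001936 ≈ 267.77.
Rounding up gives n = 268.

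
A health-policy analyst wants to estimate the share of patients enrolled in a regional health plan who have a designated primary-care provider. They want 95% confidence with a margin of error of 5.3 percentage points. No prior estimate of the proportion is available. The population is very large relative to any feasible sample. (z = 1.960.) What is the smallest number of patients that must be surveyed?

With no prior estimate, use p = 0.5, giving p(1−p) = 0.25.
n = z²·p(1−p)/E² = 1.960² × 0.2500 / 0.053² = 3.8416 × 0.2500 / 0.002809 ≈ 341.90.
Rounding up gives n = 342.

342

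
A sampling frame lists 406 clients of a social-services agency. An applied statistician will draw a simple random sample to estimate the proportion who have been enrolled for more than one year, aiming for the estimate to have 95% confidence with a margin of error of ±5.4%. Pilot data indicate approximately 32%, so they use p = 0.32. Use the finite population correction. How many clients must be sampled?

169

For 95% confidence, z = 1.960.
Unadjusted: n₀ = 1.960² × 0.32 × 0.68 / 0.054² ≈ 286.67, so n₀ = 287.
Finite population correction with N = 406: n = n₀ / (1 + (n₀−1)/N) = 287 / (1 + 286/406) = 287 / 1.7044 ≈ 168.38.
Rounding up, n = 169.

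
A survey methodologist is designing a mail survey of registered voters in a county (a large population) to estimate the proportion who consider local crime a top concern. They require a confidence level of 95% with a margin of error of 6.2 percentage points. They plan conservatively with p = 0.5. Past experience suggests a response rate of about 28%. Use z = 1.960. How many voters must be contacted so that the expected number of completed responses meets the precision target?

Completed interviews needed: n₀ = 1.960² × 0.2500 / 0.062² ≈ 249.84 → 250.
At a 28% response rate, contacts needed = 250 / 0.28 ≈ 892.86 → 893.

893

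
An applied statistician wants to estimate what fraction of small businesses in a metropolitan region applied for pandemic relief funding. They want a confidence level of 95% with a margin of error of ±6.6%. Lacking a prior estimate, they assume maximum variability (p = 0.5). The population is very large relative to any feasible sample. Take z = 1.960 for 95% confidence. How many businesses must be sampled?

With p = 0.5, p(1−p) = 0.25.
n = z²·p(1−p)/E² = 1.960² × 0.2500 / 0.066² = 3.8416 × 0.2500 / 0.004356 ≈ 220.48.
Rounding up gives n = 221.

221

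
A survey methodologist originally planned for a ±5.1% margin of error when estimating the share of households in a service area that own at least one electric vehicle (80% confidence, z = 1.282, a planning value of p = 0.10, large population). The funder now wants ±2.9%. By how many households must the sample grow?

119

At ±5.1%: n = 1.282² × 0.0900 / 0.051² ≈ 56.87 → 57.
At ±2.9%: n = 1.282² × 0.0900 / 0.029² ≈ 175.88 → 176.
Additional respondents: 176 − 57 = 119.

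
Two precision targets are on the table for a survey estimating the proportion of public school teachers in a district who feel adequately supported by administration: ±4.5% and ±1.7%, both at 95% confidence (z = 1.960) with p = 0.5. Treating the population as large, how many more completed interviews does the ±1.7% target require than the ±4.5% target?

At ±4.5%: n = 1.960² × 0.2500 / 0.045² ≈ 474.27 → 475.
At ±1.7%: n = 1.960² × 0.2500 / 0.017² ≈ 3323.18 → 3324.
Additional respondents: 3324 − 475 = 2849.

2849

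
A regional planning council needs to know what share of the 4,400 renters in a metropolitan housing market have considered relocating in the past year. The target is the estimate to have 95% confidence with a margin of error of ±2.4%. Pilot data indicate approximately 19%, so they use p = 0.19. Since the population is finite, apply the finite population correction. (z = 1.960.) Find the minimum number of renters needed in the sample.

833

Unadjusted: n₀ = 1.960² × 0.19 × 0.81 / 0.024² ≈ 1026.43, so n₀ = 1027.
Finite population correction with N = 4,400: n = n₀ / (1 + (n₀−1)/N) = 1027 / (1 + 1026/4400) = 1027 / 1.2332 ≈ 832.81.
Rounding up, n = 833.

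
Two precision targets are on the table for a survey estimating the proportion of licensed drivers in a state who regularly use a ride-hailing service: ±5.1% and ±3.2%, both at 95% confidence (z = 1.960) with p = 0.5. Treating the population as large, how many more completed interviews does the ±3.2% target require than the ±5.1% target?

At ±5.1%: n = 1.960² × 0.2500 / 0.051² ≈ 369.24 → 370.
At ±3.2%: n = 1.960² × 0.2500 / 0.032² ≈ 937.89 → 938.
Additional respondents: 938 − 370 = 568.

568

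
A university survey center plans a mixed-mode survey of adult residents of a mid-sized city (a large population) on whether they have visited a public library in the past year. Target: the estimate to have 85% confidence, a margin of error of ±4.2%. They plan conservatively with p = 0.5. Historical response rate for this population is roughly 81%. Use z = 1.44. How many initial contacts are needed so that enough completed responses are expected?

Completed interviews needed: n₀ = 1.44² × 0.2500 / 0.042² ≈ 293.88 → 294.
At an 81% response rate, contacts needed = 294 / 0.81 ≈ 362.96 → 363.

363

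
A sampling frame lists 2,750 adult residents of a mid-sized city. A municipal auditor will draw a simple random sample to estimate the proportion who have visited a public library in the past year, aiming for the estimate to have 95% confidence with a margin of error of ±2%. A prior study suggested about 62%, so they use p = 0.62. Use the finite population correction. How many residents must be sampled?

For 95% confidence, z = 1.960.
Unadjusted: n₀ = 1.960² × 0.62 × 0.38 / 0.020² ≈ 2262.70, so n₀ = 2263.
Finite population correction with N = 2,750: n = n₀ / (1 + (n₀−1)/N) = 2263 / (1 + 2262/2750) = 2263 / 1.8225 ≈ 1241.67.
Rounding up, n = 1242.

1242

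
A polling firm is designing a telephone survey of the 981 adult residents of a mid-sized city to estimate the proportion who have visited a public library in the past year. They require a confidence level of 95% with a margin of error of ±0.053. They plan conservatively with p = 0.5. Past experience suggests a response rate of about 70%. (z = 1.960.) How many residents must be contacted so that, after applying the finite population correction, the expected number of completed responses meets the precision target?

363

Completed interviews needed (unadjusted): n₀ = 1.960² × 0.2500 / 0.053² ≈ 341.90 → 342.
FPC for N = 981: n = 342 / (1 + 341/981) = 342 / 1.3476 ≈ 253.78 → 254.
At a 70% response rate, contacts needed = 254 / 0.70 ≈ 362.86 → 363.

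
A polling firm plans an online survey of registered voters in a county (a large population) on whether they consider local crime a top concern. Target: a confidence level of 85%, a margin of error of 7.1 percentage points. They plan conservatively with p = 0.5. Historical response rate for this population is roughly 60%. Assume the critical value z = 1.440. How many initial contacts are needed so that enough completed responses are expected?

172

Completed interviews needed: n₀ = 1.440² × 0.2500 / 0.071² ≈ 102.84 → 103.
At a 60% response rate, contacts needed = 103 / 0.60 ≈ 171.67 → 172.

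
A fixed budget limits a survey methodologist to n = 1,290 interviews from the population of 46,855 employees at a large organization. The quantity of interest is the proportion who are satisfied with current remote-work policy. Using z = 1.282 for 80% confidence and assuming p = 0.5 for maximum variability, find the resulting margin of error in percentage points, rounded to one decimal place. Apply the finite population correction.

Finite-population factor: (N−n)/(N−1) = (46855−1290)/(46855−1) = 0.9725.
SE(p̂) = √[p(1−p)/n · (N−n)/(N−1)] = √[0.2500/1290 × 0.9725] = 0.01373.
E = z × SE = 1.282 × 0.01373 = 0.01760 ≈ 1.8 percentage points.

1.8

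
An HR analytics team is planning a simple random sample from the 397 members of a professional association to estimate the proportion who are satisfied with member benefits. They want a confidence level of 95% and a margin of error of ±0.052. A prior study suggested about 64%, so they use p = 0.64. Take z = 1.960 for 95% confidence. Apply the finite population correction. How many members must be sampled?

180

Unadjusted: n₀ = 1.960² × 0.64 × 0.36 / 0.052² ≈ 327.33, so n₀ = 328.
Finite population correction with N = 397: n = n₀ / (1 + (n₀−1)/N) = 328 / (1 + 327/397) = 328 / 1.8237 ≈ 179.86.
Rounding up, n = 180.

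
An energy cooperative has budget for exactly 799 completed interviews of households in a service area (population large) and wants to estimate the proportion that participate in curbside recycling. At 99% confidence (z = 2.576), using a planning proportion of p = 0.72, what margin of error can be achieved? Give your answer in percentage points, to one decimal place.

SE(p̂) = √[p(1−p)/n] = √[0.2016/799] = 0.01588.
E = z × SE = 2.576 × 0.01588 = 0.04092, or 4.1 percentage points.

4.1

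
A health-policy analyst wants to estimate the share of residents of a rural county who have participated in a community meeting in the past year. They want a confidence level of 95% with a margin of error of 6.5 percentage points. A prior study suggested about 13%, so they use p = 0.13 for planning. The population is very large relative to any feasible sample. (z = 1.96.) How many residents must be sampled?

103

With p = 0.13, p(1−p) = 0.1131.
n = z²·p(1−p)/E² = 1.96² × 0.1131 / 0.065² = 3.8416 × 0.1131 / 0.004225 ≈ 102.84.
Rounding up gives n = 103.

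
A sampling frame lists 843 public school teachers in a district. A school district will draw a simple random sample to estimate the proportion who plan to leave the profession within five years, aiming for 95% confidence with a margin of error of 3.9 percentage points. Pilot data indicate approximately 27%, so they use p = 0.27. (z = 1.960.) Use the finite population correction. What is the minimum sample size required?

Unadjusted: n₀ = 1.960² × 0.27 × 0.73 / 0.039² ≈ 497.82, so n₀ = 498.
Finite population correction with N = 843: n = n₀ / (1 + (n₀−1)/N) = 498 / (1 + 497/843) = 498 / 1.5896 ≈ 313.29.
Rounding up, n = 314.

314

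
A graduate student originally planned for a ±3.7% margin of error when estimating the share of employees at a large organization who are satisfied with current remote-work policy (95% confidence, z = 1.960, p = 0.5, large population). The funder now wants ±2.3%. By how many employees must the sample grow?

1114

At ±3.7%: n = 1.960² × 0.2500 / 0.037² ≈ 701.53 → 702.
At ±2.3%: n = 1.960² × 0.2500 / 0.023² ≈ 1815.50 → 1816.
Additional respondents: 1816 − 702 = 1114.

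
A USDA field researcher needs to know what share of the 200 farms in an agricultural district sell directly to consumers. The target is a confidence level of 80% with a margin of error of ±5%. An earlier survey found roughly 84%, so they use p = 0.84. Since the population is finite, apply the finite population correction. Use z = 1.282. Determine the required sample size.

62

Unadjusted: n₀ = 1.282² × 0.84 × 0.16 / 0.050² ≈ 88.36, so n₀ = 89.
Finite population correction with N = 200: n = n₀ / (1 + (n₀−1)/N) = 89 / (1 + 88/200) = 89 / 1.4400 ≈ 61.81.
Rounding up, n = 62.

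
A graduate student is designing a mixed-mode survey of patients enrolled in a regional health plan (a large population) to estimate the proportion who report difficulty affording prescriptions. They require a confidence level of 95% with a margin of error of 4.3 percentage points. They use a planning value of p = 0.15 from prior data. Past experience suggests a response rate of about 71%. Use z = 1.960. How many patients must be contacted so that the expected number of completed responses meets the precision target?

374

Completed interviews needed: n₀ = 1.960² × 0.1275 / 0.043² ≈ 264.90 → 265.
At a 71% response rate, contacts needed = 265 / 0.71 ≈ 373.24 → 374.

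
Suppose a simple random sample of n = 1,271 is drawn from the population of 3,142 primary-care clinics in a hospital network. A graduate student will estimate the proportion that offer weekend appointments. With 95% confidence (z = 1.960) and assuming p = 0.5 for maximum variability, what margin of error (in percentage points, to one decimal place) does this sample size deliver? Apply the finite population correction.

2.1

Finite-population factor: (N−n)/(N−1) = (3142−1271)/(3142−1) = 0.5957.
SE(p̂) = √[p(1−p)/n · (N−n)/(N−1)] = √[0.2500/1271 × 0.5957] = 0.01082.
E = z × SE = 1.960 × 0.01082 = 0.02122 ≈ 2.1 percentage points.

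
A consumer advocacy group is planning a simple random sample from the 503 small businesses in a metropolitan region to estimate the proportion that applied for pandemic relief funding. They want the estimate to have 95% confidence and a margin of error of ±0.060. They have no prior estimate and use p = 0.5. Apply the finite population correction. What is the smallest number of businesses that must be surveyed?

For 95% confidence, z = 1.960.
Unadjusted: n₀ = 1.960² × 0.50 × 0.50 / 0.060² ≈ 266.78, so n₀ = 267.
Finite population correction with N = 503: n = n₀ / (1 + (n₀−1)/N) = 267 / (1 + 266/503) = 267 / 1.5288 ≈ 174.64.
Rounding up, n = 175.

175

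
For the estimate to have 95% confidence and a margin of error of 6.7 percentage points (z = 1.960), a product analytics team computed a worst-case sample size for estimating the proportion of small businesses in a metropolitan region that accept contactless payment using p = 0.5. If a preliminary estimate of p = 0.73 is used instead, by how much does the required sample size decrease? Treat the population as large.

Conservative (p = 0.5): n = 1.960² × 0.25 / 0.067² ≈ 213.95 → 214.
Using p = 0.73: p(1−p) = 0.1971, so n = 1.960² × 0.1971 / 0.067² ≈ 168.67 → 169.
Reduction: 214 − 169 = 45.

45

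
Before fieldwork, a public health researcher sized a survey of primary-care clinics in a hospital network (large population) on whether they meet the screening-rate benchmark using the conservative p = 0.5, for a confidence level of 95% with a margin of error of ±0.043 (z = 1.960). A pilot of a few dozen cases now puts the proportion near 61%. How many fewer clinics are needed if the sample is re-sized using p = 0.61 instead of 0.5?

25

Conservative (p = 0.5): n = 1.960² × 0.25 / 0.043² ≈ 519.42 → 520.
Using p = 0.61: p(1−p) = 0.2379, so n = 1.960² × 0.2379 / 0.043² ≈ 494.28 → 495.
Reduction: 520 − 495 = 25.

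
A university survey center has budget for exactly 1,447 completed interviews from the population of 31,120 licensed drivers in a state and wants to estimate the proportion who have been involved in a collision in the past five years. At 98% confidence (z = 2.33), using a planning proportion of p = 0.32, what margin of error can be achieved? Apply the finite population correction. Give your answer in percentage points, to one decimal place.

2.8

Finite-population factor: (N−n)/(N−1) = (31120−1447)/(31120−1) = 0.9535.
SE(p̂) = √[p(1−p)/n · (N−n)/(N−1)] = √[0.2176/1447 × 0.9535] = 0.01197.
E = z × SE = 2.33 × 0.01197 = 0.02790 ≈ 2.8 percentage points.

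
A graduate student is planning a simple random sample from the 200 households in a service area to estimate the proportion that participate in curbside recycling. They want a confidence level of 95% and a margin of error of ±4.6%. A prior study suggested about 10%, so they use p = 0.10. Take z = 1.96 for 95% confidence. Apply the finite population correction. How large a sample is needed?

Unadjusted: n₀ = 1.96² × 0.10 × 0.90 / 0.046² ≈ 163.40, so n₀ = 164.
Finite population correction with N = 200: n = n₀ / (1 + (n₀−1)/N) = 164 / (1 + 163/200) = 164 / 1.8150 ≈ 90.36.
Rounding up, n = 91.

91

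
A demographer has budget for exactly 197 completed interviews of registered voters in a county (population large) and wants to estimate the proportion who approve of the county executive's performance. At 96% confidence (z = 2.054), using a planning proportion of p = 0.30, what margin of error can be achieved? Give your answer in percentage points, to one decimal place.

6.7

SE(p̂) = √[p(1−p)/n] = √[0.2100/197] = 0.03265.
E = z × SE = 2.054 × 0.03265 = 0.06706, or 6.7 percentage points.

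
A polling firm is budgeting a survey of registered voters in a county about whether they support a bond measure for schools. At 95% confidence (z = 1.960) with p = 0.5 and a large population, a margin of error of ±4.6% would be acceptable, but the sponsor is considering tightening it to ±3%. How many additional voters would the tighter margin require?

614

At ±4.6%: n = 1.960² × 0.2500 / 0.046² ≈ 453.88 → 454.
At ±3%: n = 1.960² × 0.2500 / 0.030² ≈ 1067.11 → 1068.
Additional respondents: 1068 − 454 = 614.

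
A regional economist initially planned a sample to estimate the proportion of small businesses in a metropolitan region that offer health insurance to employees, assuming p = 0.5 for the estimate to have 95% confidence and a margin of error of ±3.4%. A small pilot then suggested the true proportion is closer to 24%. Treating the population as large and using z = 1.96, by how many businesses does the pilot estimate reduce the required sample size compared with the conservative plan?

224

Conservative (p = 0.5): n = 1.96² × 0.25 / 0.034² ≈ 830.80 → 831.
Using p = 0.24: p(1−p) = 0.1824, so n = 1.96² × 0.1824 / 0.034² ≈ 606.15 → 607.
Reduction: 831 − 607 = 224.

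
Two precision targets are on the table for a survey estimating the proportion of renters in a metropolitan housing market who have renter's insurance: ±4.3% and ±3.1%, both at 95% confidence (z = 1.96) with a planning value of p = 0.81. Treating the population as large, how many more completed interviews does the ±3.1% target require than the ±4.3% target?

296

At ±4.3%: n = 1.96² × 0.1539 / 0.043² ≈ 319.75 → 320.
At ±3.1%: n = 1.96² × 0.1539 / 0.031² ≈ 615.22 → 616.
Additional respondents: 616 − 320 = 296.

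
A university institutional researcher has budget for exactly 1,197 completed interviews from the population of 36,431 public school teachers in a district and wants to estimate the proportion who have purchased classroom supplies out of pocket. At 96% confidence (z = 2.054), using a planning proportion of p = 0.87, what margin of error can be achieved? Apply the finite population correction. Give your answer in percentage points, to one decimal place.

Finite-population factor: (N−n)/(N−1) = (36431−1197)/(36431−1) = 0.9672.
SE(p̂) = √[p(1−p)/n · (N−n)/(N−1)] = √[0.1131/1197 × 0.9672] = 0.00956.
E = z × SE = 2.054 × 0.00956 = 0.01964 ≈ 2.0 percentage points.

2.0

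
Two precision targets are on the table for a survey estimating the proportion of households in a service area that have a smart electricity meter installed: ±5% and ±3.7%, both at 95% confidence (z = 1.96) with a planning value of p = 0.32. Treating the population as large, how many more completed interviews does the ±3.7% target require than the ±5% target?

At ±5%: n = 1.96² × 0.2176 / 0.050² ≈ 334.37 → 335.
At ±3.7%: n = 1.96² × 0.2176 / 0.037² ≈ 610.62 → 611.
Additional respondents: 611 − 335 = 276.

276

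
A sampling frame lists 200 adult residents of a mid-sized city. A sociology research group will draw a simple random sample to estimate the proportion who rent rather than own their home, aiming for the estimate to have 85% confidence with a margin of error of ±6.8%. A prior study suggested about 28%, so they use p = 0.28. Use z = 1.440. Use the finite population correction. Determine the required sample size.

Unadjusted: n₀ = 1.440² × 0.28 × 0.72 / 0.068² ≈ 90.41, so n₀ = 91.
Finite population correction with N = 200: n = n₀ / (1 + (n₀−1)/N) = 91 / (1 + 90/200) = 91 / 1.4500 ≈ 62.76.
Rounding up, n = 63.

63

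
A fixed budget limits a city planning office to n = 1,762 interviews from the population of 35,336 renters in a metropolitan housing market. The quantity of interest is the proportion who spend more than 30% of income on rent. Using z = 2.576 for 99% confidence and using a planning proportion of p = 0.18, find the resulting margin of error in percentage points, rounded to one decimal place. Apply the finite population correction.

2.3

Finite-population factor: (N−n)/(N−1) = (35336−1762)/(35336−1) = 0.9502.
SE(p̂) = √[p(1−p)/n · (N−n)/(N−1)] = √[0.1476/1762 × 0.9502] = 0.00892.
E = z × SE = 2.576 × 0.00892 = 0.02298 ≈ 2.3 percentage points.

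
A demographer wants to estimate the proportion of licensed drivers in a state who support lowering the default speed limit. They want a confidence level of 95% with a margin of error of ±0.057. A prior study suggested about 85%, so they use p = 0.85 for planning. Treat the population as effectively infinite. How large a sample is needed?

151

For 95% confidence, z = 1.960.
With p = 0.85, p(1−p) = 0.1275.
n = z²·p(1−p)/E² = 1.960² × 0.1275 / 0.057² = 3.8416 × 0.1275 / 0.003249 ≈ 150.76.
Rounding up gives n = 151.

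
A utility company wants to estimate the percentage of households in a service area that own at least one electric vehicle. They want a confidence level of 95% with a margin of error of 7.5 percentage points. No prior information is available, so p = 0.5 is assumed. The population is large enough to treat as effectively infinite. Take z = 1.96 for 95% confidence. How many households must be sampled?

With p = 0.5, p(1−p) = 0.25.
n = z²·p(1−p)/E² = 1.96² × 0.2500 / 0.075² = 3.8416 × 0.2500 / 0.005625 ≈ 170.74.
Rounding up gives n = 171.

171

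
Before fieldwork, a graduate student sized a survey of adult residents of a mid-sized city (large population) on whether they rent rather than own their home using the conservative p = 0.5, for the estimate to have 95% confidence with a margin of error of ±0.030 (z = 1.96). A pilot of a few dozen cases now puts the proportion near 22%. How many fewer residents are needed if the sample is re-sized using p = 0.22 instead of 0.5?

Conservative (p = 0.5): n = 1.96² × 0.25 / 0.030² ≈ 1067.11 → 1068.
Using p = 0.22: p(1−p) = 0.1716, so n = 1.96² × 0.1716 / 0.030² ≈ 732.47 → 733.
Reduction: 1068 − 733 = 335.

335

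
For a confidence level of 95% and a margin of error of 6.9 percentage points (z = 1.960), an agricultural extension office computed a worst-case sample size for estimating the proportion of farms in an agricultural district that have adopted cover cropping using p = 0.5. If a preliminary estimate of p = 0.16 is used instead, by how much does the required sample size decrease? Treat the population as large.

93

Conservative (p = 0.5): n = 1.960² × 0.25 / 0.069² ≈ 201.72 → 202.
Using p = 0.16: p(1−p) = 0.1344, so n = 1.960² × 0.1344 / 0.069² ≈ 108.45 → 109.
Reduction: 202 − 109 = 93.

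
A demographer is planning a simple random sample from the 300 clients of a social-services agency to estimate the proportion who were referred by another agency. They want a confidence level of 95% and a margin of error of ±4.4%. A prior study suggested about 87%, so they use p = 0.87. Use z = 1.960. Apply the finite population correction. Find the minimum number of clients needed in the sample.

129

Unadjusted: n₀ = 1.960² × 0.87 × 0.13 / 0.044² ≈ 224.42, so n₀ = 225.
Finite population correction with N = 300: n = n₀ / (1 + (n₀−1)/N) = 225 / (1 + 224/300) = 225 / 1.7467 ≈ 128.82.
Rounding up, n = 129.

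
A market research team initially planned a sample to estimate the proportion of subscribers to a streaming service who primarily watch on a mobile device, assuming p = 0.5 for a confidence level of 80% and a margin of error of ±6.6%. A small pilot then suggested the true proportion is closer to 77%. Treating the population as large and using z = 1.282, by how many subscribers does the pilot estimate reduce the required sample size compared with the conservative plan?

Conservative (p = 0.5): n = 1.282² × 0.25 / 0.066² ≈ 94.33 → 95.
Using p = 0.77: p(1−p) = 0.1771, so n = 1.282² × 0.1771 / 0.066² ≈ 66.82 → 67.
Reduction: 95 − 67 = 28.

28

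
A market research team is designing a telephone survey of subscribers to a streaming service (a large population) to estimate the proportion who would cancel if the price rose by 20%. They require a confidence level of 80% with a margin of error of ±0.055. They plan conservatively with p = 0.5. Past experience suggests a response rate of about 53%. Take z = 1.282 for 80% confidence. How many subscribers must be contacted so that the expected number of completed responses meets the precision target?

257

Completed interviews needed: n₀ = 1.282² × 0.2500 / 0.055² ≈ 135.83 → 136.
At a 53% response rate, contacts needed = 136 / 0.53 ≈ 256.60 → 257.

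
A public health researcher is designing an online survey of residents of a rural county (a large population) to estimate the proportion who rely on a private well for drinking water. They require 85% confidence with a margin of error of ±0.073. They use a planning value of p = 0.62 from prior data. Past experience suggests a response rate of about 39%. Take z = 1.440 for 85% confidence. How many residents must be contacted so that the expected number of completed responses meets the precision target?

236

Completed interviews needed: n₀ = 1.440² × 0.2356 / 0.073² ≈ 91.68 → 92.
At a 39% response rate, contacts needed = 92 / 0.39 ≈ 235.90 → 236.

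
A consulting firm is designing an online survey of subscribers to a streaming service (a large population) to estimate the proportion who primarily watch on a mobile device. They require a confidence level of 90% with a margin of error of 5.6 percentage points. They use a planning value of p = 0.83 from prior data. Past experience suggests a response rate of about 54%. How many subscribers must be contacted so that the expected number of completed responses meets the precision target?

For 90% confidence, z = 1.645.
Completed interviews needed: n₀ = 1.645² × 0.1411 / 0.056² ≈ 121.75 → 122.
At a 54% response rate, contacts needed = 122 / 0.54 ≈ 225.93 → 226.

226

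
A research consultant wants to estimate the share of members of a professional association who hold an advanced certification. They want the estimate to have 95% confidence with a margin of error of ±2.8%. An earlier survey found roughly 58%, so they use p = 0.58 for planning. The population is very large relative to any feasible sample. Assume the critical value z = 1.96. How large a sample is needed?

1194

With p = 0.58, p(1−p) = 0.2436.
n = z²·p(1−p)/E² = 1.96² × 0.2436 / 0.028² = 3.8416 × 0.2436 / 0.000784 ≈ 1193.64.
Rounding up gives n = 1194.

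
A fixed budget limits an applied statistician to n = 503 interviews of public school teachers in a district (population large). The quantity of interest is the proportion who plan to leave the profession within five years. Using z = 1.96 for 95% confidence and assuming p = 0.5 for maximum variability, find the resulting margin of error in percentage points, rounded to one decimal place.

4.4

SE(p̂) = √[p(1−p)/n] = √[0.2500/503] = 0.02229.
E = z × SE = 1.96 × 0.02229 = 0.04370, or 4.4 percentage points.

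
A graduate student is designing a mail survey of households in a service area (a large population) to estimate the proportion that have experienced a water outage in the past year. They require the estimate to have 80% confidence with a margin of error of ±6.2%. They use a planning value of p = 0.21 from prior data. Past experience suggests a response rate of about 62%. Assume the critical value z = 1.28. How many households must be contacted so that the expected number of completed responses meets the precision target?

115

Completed interviews needed: n₀ = 1.28² × 0.1659 / 0.062² ≈ 70.71 → 71.
At a 62% response rate, contacts needed = 71 / 0.62 ≈ 114.52 → 115.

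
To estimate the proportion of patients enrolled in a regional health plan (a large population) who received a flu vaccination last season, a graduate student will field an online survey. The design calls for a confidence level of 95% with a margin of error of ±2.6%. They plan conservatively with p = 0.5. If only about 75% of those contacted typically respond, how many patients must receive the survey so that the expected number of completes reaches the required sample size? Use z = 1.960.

1895

Completed interviews needed: n₀ = 1.960² × 0.2500 / 0.026² ≈ 1420.71 → 1421.
At a 75% response rate, contacts needed = 1421 / 0.75 ≈ 1894.67 → 1895.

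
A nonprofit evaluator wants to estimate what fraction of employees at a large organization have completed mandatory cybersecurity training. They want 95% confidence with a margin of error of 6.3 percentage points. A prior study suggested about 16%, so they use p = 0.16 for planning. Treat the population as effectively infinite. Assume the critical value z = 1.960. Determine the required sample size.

With p = 0.16, p(1−p) = 0.1344.
n = z²·p(1−p)/E² = 1.960² × 0.1344 / 0.063² = 3.8416 × 0.1344 / 0.003969 ≈ 130.09.
Rounding up gives n = 131.

131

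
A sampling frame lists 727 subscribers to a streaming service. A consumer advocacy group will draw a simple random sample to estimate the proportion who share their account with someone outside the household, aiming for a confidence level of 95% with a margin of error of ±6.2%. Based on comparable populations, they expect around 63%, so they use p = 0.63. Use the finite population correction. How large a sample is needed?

For 95% confidence, z = 1.960.
Unadjusted: n₀ = 1.960² × 0.63 × 0.37 / 0.062² ≈ 232.95, so n₀ = 233.
Finite population correction with N = 727: n = n₀ / (1 + (n₀−1)/N) = 233 / (1 + 232/727) = 233 / 1.3191 ≈ 176.63.
Rounding up, n = 177.

177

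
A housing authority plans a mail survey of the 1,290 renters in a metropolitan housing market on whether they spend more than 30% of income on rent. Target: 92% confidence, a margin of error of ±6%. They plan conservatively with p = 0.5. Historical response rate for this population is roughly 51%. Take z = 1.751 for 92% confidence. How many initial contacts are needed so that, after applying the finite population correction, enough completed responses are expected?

359

Completed interviews needed (unadjusted): n₀ = 1.751² × 0.2500 / 0.060² ≈ 212.92 → 213.
FPC for N = 1,290: n = 213 / (1 + 212/1290) = 213 / 1.1643 ≈ 182.94 → 183.
At a 51% response rate, contacts needed = 183 / 0.51 ≈ 358.82 → 359.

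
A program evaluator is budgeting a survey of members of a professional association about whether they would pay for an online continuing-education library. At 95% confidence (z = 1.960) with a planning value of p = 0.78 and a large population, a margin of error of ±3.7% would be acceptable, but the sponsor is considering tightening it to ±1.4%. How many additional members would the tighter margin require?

2882

At ±3.7%: n = 1.960² × 0.1716 / 0.037² ≈ 481.53 → 482.
At ±1.4%: n = 1.960² × 0.1716 / 0.014² ≈ 3363.36 → 3364.
Additional respondents: 3364 − 482 = 2882.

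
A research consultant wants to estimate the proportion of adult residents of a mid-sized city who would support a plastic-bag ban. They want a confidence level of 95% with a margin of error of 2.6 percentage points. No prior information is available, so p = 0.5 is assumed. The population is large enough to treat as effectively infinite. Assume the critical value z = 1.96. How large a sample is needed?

With p = 0.5, p(1−p) = 0.25.
n = z²·p(1−p)/E² = 1.96² × 0.2500 / 0.026² = 3.8416 × 0.2500 / 0.000676 ≈ 1420.71.
Rounding up gives n = 1421.

1421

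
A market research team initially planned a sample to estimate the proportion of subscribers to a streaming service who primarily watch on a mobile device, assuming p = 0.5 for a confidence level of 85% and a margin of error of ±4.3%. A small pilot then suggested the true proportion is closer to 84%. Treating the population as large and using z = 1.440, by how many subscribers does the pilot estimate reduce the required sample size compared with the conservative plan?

130

Conservative (p = 0.5): n = 1.440² × 0.25 / 0.043² ≈ 280.37 → 281.
Using p = 0.84: p(1−p) = 0.1344, so n = 1.440² × 0.1344 / 0.043² ≈ 150.73 → 151.
Reduction: 281 − 151 = 130.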